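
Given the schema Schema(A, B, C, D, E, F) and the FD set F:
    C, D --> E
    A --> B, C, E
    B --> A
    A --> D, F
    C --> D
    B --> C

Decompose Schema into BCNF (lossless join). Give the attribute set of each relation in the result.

{A, B, C, F}; {C, D, E}

Candidate keys of the original relation: {A}, {B}.
{A, B, C, D, E, F}: {C, D} determines {C, D, E} here but is not a superkey — split on C, D --> E, giving {C, D, E} and {A, B, C, D, F}.
{C, D, E} has no BCNF violation.
{A, B, C, D, F}: {C} determines {C, D} here but is not a superkey — split on C --> D, giving {C, D} and {A, B, C, F}.
{C, D} has no BCNF violation.
{A, B, C, F} has no BCNF violation.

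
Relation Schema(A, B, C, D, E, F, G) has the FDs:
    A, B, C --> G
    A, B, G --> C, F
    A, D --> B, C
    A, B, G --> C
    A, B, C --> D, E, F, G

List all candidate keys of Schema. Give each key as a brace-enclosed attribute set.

{A} never appears on the right of any FD, so every key must include it.
{A, D} is a candidate key since {A, D}⁺ = {A, B, C, D, E, F, G} covers every attribute.
{A, B, C} is a candidate key since {A, B, C}⁺ = {A, B, C, D, E, F, G} covers every attribute.
{A, B, G} is a candidate key since {A, B, G}⁺ = {A, B, C, D, E, F, G} covers every attribute.
Any other superkey properly contains one of these, so there are no further candidate keys.

{A, B, C}, {A, B, G}, {A, D}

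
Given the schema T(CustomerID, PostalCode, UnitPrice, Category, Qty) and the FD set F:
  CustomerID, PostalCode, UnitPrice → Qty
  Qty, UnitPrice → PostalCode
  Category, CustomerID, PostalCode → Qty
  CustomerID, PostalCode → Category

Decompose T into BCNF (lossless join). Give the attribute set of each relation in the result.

Candidate keys of the original relation: {CustomerID, PostalCode, UnitPrice}, {CustomerID, Qty, UnitPrice}.
{Category, CustomerID, PostalCode, Qty, UnitPrice}: {Qty, UnitPrice} determines {PostalCode, Qty, UnitPrice} here but is not a superkey — split on Qty, UnitPrice → PostalCode, giving {PostalCode, Qty, UnitPrice} and {Category, CustomerID, Qty, UnitPrice}.
{PostalCode, Qty, UnitPrice} has no BCNF violation.
{Category, CustomerID, Qty, UnitPrice} has no BCNF violation.

{Category, CustomerID, Qty, UnitPrice}; {PostalCode, Qty, UnitPrice}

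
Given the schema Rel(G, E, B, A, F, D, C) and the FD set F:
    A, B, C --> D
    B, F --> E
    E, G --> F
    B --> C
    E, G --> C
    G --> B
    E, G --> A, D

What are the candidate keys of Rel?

No FD produces {G}, so it must be in every candidate key.
{E, G}⁺ = {A, B, C, D, E, F, G} — all of the relation — so {E, G} is a candidate key.
{F, G}⁺ = {A, B, C, D, E, F, G} — all of the relation — so {F, G} is a candidate key.
No proper subset of any of these is a key, and no other minimal superkey exists.

{E, G}, {F, G}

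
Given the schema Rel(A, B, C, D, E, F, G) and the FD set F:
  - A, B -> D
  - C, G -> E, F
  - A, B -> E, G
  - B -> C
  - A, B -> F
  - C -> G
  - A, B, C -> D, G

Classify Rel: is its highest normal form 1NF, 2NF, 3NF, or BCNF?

1NF

Candidate key: {A, B}. Prime attributes: {A, B}.
C, G -> E, F: {C, G}⁺ = {C, E, F, G}, which is not all of the attributes, so the left side is not a superkey — BCNF is violated.
Because {E, F} are non-prime and the left side of C, G -> E, F is not a superkey, the relation is not in 3NF.
Since {B} ⊂ {A, B} and {B}⁺ ⊇ {C, E, F, G} with {C, E, F, G} non-prime, there is a partial dependency; 2NF fails.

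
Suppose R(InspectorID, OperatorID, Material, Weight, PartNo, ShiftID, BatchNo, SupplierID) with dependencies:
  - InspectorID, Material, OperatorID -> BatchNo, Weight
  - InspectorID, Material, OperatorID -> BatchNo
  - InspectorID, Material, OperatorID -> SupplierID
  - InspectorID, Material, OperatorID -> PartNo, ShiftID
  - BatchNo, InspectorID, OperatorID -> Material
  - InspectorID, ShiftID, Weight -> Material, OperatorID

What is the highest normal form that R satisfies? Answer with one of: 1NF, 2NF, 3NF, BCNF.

BCNF

Candidate keys: {BatchNo, InspectorID, OperatorID}, {InspectorID, Material, OperatorID}, {InspectorID, ShiftID, Weight}. Prime attributes: {BatchNo, InspectorID, Material, OperatorID, ShiftID, Weight}.
Every FD has a superkey on the left, so the relation is in BCNF.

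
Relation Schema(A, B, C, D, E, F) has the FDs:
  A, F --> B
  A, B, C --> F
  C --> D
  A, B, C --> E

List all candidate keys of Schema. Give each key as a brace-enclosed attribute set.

Attributes never on any right-hand side: {A, C} — every candidate key must contain all of them.
{A, B, C}⁺ = {A, B, C, D, E, F} — all of the relation — so {A, B, C} is a candidate key.
{A, C, F}⁺ = {A, B, C, D, E, F} — all of the relation — so {A, C, F} is a candidate key.
No proper subset of any of these is a key, and no other minimal superkey exists.

{A, B, C}, {A, C, F}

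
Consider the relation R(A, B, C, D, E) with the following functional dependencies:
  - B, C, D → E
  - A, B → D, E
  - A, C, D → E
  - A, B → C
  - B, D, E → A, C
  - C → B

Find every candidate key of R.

{A, B}⁺ = {A, B, C, D, E}, which is every attribute, so {A, B} is a candidate key.
{A, C}⁺ = {A, B, C, D, E}, which is every attribute, so {A, C} is a candidate key.
{C, D}⁺ = {A, B, C, D, E}, which is every attribute, so {C, D} is a candidate key.
{B, D, E}⁺ = {A, B, C, D, E}, which is every attribute, so {B, D, E} is a candidate key.
Any other superkey properly contains one of these, so there are no further candidate keys.

{A, B}, {A, C}, {B, D, E}, {C, D}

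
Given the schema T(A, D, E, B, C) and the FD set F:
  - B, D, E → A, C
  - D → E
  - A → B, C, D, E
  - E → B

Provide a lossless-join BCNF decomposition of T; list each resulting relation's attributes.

{A, C, D, E}; {B, E}

Candidate keys of the original relation: {A}, {D}.
Within {A, B, C, D, E}: {E}⁺ ∩ {A, B, C, D, E} = {B, E}, not the whole set, so E → B violates BCNF; decompose into {B, E} and {A, C, D, E}.
{B, E}: every determinant is a superkey — BCNF.
{A, C, D, E}: every determinant is a superkey — BCNF.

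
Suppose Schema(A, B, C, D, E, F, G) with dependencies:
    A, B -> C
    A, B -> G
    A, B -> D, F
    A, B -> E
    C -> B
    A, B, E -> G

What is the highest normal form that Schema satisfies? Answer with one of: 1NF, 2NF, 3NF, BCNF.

Candidate keys: {A, B}, {A, C}. Prime attributes: {A, B, C}.
For C -> B we have {C}⁺ = {B, C}; {C} is not a superkey, so BCNF fails.
Since {B} ⊆ prime attributes and every other non-superkey FD also has a prime right side, the schema is in 3NF.

3NF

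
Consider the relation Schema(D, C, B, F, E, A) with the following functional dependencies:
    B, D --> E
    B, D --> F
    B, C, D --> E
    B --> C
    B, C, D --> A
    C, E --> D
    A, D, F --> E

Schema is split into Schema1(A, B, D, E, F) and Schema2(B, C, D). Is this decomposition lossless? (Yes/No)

Yes

Common attributes: {B, D}; their closure is {A, B, C, D, E, F}.
Since Schema1 ⊆ {A, B, C, D, E, F}, the intersection is a superkey of Schema1; the decomposition is lossless.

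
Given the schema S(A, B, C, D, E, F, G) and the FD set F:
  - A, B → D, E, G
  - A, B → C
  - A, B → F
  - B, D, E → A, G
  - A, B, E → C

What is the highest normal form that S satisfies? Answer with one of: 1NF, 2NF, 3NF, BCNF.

Candidate keys: {A, B}, {B, D, E}. Prime attributes: {A, B, D, E}.
The left-hand side of every FD is a superkey, so BCNF is satisfied.

BCNF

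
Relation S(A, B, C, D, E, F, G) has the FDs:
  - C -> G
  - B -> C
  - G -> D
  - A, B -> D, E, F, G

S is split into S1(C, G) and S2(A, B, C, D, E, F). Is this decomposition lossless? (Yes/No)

Common attributes: {C}; their closure is {C, D, G}.
S1 is contained in that closure, so S1 ∩ S2 -> S1 holds and the join is lossless.

Yes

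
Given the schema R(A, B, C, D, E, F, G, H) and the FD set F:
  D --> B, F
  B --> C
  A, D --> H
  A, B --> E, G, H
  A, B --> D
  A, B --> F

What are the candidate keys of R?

{A, B}, {A, D}

Attributes never on any right-hand side: {A} — every candidate key must contain it.
Closure of {A, B} is {A, B, C, D, E, F, G, H}, the whole schema; {A, B} is a candidate key.
Closure of {A, D} is {A, B, C, D, E, F, G, H}, the whole schema; {A, D} is a candidate key.
Any other superkey properly contains one of these, so there are no further candidate keys.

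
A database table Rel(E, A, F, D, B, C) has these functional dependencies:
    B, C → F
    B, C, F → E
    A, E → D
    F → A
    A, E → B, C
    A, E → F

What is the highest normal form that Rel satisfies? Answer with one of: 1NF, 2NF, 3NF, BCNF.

Candidate keys: {A, E}, {B, C}, {E, F}. Prime attributes: {A, B, C, E, F}.
F → A: {F}⁺ = {A, F}, which is not all of the attributes, so the left side is not a superkey — BCNF is violated.
Since {A} ⊆ prime attributes and every other non-superkey FD also has a prime right side, the schema is in 3NF.

3NF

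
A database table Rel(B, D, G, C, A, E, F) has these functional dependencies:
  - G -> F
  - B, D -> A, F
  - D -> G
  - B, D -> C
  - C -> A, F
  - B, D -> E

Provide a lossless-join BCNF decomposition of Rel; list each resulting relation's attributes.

{A, C}; {B, C, D, E}; {D, G}; {F, G}

Candidate key of the original relation: {B, D}.
Within {A, B, C, D, E, F, G}: {G}⁺ ∩ {A, B, C, D, E, F, G} = {F, G}, not the whole set, so G -> F violates BCNF; decompose into {F, G} and {A, B, C, D, E, G}.
{F, G} is in BCNF.
Within {A, B, C, D, E, G}: {D}⁺ ∩ {A, B, C, D, E, G} = {D, G}, not the whole set, so D -> G violates BCNF; decompose into {D, G} and {A, B, C, D, E}.
{D, G} is in BCNF.
Within {A, B, C, D, E}: {C}⁺ ∩ {A, B, C, D, E} = {A, C}, not the whole set, so C -> A violates BCNF; decompose into {A, C} and {B, C, D, E}.
{A, C} is in BCNF.
{B, C, D, E} is in BCNF.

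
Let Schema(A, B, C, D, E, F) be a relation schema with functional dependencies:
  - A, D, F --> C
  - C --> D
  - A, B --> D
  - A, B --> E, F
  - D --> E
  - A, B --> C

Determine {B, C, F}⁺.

Start with {B, C, F}.
C --> D applies; add {D} → now {B, C, D, F}.
D --> E applies; add {E} → now {B, C, D, E, F}.
No further FD applies.

{B, C, D, E, F}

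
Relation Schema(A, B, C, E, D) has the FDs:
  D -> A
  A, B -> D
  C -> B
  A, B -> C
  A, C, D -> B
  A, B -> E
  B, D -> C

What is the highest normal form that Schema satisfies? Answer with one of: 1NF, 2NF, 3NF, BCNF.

Candidate keys: {A, B}, {A, C}, {B, D}, {C, D}. Prime attributes: {A, B, C, D}.
For D -> A we have {D}⁺ = {A, D}; {D} is not a superkey, so BCNF fails.
But every attribute on its right side ({A}) is prime, and the same holds for every other non-superkey FD, so 3NF still holds.

3NF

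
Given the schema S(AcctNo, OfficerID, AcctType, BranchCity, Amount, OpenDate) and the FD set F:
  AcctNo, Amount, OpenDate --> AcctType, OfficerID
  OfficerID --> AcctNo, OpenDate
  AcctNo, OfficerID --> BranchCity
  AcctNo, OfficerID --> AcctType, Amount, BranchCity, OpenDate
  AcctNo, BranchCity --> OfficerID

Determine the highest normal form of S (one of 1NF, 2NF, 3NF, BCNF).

BCNF

Candidate keys: {AcctNo, Amount, OpenDate}, {AcctNo, BranchCity}, {OfficerID}. Prime attributes: {AcctNo, Amount, BranchCity, OfficerID, OpenDate}.
The left-hand side of every FD is a superkey, so BCNF is satisfied.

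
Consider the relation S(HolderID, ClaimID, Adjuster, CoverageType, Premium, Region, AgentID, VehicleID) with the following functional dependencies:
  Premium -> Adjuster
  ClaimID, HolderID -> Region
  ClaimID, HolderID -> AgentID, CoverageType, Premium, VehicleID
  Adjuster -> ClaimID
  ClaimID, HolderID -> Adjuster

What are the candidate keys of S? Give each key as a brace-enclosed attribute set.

{Adjuster, HolderID}, {ClaimID, HolderID}, {HolderID, Premium}

{HolderID} never appears on the right of any FD, so every key must include it.
Closure of {Adjuster, HolderID} is {Adjuster, AgentID, ClaimID, CoverageType, HolderID, Premium, Region, VehicleID}, the whole schema; {Adjuster, HolderID} is a candidate key.
Closure of {ClaimID, HolderID} is {Adjuster, AgentID, ClaimID, CoverageType, HolderID, Premium, Region, VehicleID}, the whole schema; {ClaimID, HolderID} is a candidate key.
Closure of {HolderID, Premium} is {Adjuster, AgentID, ClaimID, CoverageType, HolderID, Premium, Region, VehicleID}, the whole schema; {HolderID, Premium} is a candidate key.
Any other superkey properly contains one of these, so there are no further candidate keys.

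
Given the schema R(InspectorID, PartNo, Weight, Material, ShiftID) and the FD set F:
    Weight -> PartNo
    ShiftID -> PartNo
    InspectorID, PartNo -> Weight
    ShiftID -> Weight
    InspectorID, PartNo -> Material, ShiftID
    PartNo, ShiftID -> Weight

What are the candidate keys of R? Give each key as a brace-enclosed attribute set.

Attributes never on any right-hand side: {InspectorID} — every candidate key must contain it.
{InspectorID, PartNo} is a candidate key since {InspectorID, PartNo}⁺ = {InspectorID, Material, PartNo, ShiftID, Weight} covers every attribute.
{InspectorID, ShiftID} is a candidate key since {InspectorID, ShiftID}⁺ = {InspectorID, Material, PartNo, ShiftID, Weight} covers every attribute.
{InspectorID, Weight} is a candidate key since {InspectorID, Weight}⁺ = {InspectorID, Material, PartNo, ShiftID, Weight} covers every attribute.
No proper subset of any of these is a key, and no other minimal superkey exists.

{InspectorID, PartNo}, {InspectorID, ShiftID}, {InspectorID, Weight}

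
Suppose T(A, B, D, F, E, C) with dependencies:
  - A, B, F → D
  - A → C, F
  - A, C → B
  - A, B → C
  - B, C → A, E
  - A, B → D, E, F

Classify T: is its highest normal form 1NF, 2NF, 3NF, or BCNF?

Candidate keys: {A}, {B, C}. Prime attributes: {A, B, C}.
Each dependency's left side is a superkey — BCNF holds.

BCNF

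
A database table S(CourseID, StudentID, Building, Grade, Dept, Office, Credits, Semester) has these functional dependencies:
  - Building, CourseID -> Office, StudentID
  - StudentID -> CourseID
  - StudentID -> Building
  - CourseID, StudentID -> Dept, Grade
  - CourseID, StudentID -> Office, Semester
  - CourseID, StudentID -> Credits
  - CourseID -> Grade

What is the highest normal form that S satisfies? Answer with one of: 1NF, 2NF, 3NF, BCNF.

Candidate keys: {Building, CourseID}, {StudentID}. Prime attributes: {Building, CourseID, StudentID}.
CourseID -> Grade: {CourseID}⁺ = {CourseID, Grade}, which is not all of the attributes, so the left side is not a superkey — BCNF is violated.
CourseID -> Grade has non-prime {Grade} on the right and a non-superkey on the left, so 3NF fails.
Since {CourseID} ⊂ {Building, CourseID} and {CourseID}⁺ ⊇ {Grade} with {Grade} non-prime, there is a partial dependency; 2NF fails.

1NF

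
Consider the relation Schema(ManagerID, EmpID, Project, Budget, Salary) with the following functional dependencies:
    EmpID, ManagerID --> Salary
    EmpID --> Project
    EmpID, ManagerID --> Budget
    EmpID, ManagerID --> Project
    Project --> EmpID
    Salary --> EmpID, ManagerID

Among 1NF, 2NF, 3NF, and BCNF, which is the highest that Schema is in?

3NF

Candidate keys: {EmpID, ManagerID}, {ManagerID, Project}, {Salary}. Prime attributes: {EmpID, ManagerID, Project, Salary}.
For EmpID --> Project we have {EmpID}⁺ = {EmpID, Project}; {EmpID} is not a superkey, so BCNF fails.
But every attribute on its right side ({Project}) is prime, and the same holds for every other non-superkey FD, so 3NF still holds.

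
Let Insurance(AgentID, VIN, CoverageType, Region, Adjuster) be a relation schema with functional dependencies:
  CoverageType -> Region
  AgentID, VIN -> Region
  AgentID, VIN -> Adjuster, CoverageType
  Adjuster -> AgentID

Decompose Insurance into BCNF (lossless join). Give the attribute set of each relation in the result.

Candidate keys of the original relation: {Adjuster, VIN}, {AgentID, VIN}.
In {Adjuster, AgentID, CoverageType, Region, VIN}, {CoverageType} is not a superkey ({CoverageType}⁺ restricted to this set is {CoverageType, Region}), so split on CoverageType -> Region into {CoverageType, Region} and {Adjuster, AgentID, CoverageType, VIN}.
{CoverageType, Region}: every determinant is a superkey — BCNF.
In {Adjuster, AgentID, CoverageType, VIN}, {Adjuster} is not a superkey ({Adjuster}⁺ restricted to this set is {Adjuster, AgentID}), so split on Adjuster -> AgentID into {Adjuster, AgentID} and {Adjuster, CoverageType, VIN}.
{Adjuster, AgentID}: every determinant is a superkey — BCNF.
{Adjuster, CoverageType, VIN}: every determinant is a superkey — BCNF.

{Adjuster, AgentID}; {Adjuster, CoverageType, VIN}; {CoverageType, Region}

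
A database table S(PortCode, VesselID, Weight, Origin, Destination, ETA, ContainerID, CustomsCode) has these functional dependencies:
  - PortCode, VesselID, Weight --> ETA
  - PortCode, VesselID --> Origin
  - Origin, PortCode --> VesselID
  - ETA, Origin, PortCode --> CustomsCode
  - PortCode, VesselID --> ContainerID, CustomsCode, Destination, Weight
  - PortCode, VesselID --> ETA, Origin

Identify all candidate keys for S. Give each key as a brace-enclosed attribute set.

{PortCode} never appears on the right of any FD, so every key must include it.
{Origin, PortCode} is a candidate key since {Origin, PortCode}⁺ = {ContainerID, CustomsCode, Destination, ETA, Origin, PortCode, VesselID, Weight} covers every attribute.
{PortCode, VesselID} is a candidate key since {PortCode, VesselID}⁺ = {ContainerID, CustomsCode, Destination, ETA, Origin, PortCode, VesselID, Weight} covers every attribute.
Any other superkey properly contains one of these, so there are no further candidate keys.

{Origin, PortCode}, {PortCode, VesselID}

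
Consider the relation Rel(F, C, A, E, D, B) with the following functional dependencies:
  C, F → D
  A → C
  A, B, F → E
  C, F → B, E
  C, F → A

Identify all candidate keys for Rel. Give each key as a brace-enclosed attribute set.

{F} never appears on the right of any FD, so every key must include it.
{A, F}⁺ = {A, B, C, D, E, F} — all of the relation — so {A, F} is a candidate key.
{C, F}⁺ = {A, B, C, D, E, F} — all of the relation — so {C, F} is a candidate key.
These are minimal and exhaustive — every other superkey contains one of them.

{A, F}, {C, F}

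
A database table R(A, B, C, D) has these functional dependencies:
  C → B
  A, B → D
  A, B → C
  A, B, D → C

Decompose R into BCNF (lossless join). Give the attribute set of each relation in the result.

{A, C, D}; {B, C}

Candidate keys of the original relation: {A, B}, {A, C}.
In {A, B, C, D}, {C} is not a superkey ({C}⁺ restricted to this set is {B, C}), so split on C → B into {B, C} and {A, C, D}.
{B, C} has no BCNF violation.
{A, C, D} has no BCNF violation.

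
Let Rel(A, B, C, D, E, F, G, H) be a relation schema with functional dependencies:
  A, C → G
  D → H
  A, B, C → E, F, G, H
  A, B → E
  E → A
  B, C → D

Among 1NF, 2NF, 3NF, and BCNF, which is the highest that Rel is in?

1NF

Candidate keys: {A, B, C}, {B, C, E}. Prime attributes: {A, B, C, E}.
For A, C → G we have {A, C}⁺ = {A, C, G}; {A, C} is not a superkey, so BCNF fails.
Because {G} is non-prime and the left side of A, C → G is not a superkey, the relation is not in 3NF.
Since {A, C} ⊂ {A, B, C} and {A, C}⁺ ⊇ {G} with {G} non-prime, there is a partial dependency; 2NF fails.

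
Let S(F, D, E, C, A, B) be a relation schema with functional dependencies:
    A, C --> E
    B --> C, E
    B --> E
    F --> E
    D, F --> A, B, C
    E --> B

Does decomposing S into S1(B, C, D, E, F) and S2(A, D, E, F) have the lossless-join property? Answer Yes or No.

Yes

S1 ∩ S2 = {D, E, F}; its closure under F is {A, B, C, D, E, F}.
S1 is contained in that closure, so S1 ∩ S2 --> S1 holds and the join is lossless.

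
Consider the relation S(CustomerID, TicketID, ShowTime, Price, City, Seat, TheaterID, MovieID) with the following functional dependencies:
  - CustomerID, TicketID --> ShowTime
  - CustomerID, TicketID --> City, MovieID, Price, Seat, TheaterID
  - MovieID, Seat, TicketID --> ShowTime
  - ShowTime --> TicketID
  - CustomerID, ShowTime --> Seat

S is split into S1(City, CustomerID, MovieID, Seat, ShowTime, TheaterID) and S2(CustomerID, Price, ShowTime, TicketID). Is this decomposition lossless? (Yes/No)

Yes

The shared attributes are {CustomerID, ShowTime} and {CustomerID, ShowTime}⁺ = {City, CustomerID, MovieID, Price, Seat, ShowTime, TheaterID, TicketID}.
This includes all of S1, so the common attributes are a superkey of S1 — the join is lossless.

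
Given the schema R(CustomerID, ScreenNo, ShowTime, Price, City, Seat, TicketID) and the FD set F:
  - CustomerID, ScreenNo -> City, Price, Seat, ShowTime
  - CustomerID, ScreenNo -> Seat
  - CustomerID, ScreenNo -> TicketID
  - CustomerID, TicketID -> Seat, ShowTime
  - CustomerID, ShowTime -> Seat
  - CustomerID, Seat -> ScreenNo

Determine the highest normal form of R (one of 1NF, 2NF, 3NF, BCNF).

Candidate keys: {CustomerID, ScreenNo}, {CustomerID, Seat}, {CustomerID, ShowTime}, {CustomerID, TicketID}. Prime attributes: {CustomerID, ScreenNo, Seat, ShowTime, TicketID}.
The left-hand side of every FD is a superkey, so BCNF is satisfied.

BCNF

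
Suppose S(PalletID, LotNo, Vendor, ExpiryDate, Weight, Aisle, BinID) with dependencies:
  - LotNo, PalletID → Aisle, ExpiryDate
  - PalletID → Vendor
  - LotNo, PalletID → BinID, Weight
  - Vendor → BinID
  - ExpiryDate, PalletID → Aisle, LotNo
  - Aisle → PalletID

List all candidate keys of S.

{Aisle, ExpiryDate} is a candidate key since {Aisle, ExpiryDate}⁺ = {Aisle, BinID, ExpiryDate, LotNo, PalletID, Vendor, Weight} covers every attribute.
{Aisle, LotNo} is a candidate key since {Aisle, LotNo}⁺ = {Aisle, BinID, ExpiryDate, LotNo, PalletID, Vendor, Weight} covers every attribute.
{ExpiryDate, PalletID} is a candidate key since {ExpiryDate, PalletID}⁺ = {Aisle, BinID, ExpiryDate, LotNo, PalletID, Vendor, Weight} covers every attribute.
{LotNo, PalletID} is a candidate key since {LotNo, PalletID}⁺ = {Aisle, BinID, ExpiryDate, LotNo, PalletID, Vendor, Weight} covers every attribute.
Any other superkey properly contains one of these, so there are no further candidate keys.

{Aisle, ExpiryDate}, {Aisle, LotNo}, {ExpiryDate, PalletID}, {LotNo, PalletID}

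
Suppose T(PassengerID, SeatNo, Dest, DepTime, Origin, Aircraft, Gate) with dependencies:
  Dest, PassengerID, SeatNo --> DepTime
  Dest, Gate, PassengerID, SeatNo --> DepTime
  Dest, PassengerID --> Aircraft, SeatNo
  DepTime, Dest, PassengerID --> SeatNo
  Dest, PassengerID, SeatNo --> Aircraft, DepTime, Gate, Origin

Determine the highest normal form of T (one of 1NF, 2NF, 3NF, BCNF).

Candidate key: {Dest, PassengerID}. Prime attributes: {Dest, PassengerID}.
Every FD has a superkey on the left, so the relation is in BCNF.

BCNF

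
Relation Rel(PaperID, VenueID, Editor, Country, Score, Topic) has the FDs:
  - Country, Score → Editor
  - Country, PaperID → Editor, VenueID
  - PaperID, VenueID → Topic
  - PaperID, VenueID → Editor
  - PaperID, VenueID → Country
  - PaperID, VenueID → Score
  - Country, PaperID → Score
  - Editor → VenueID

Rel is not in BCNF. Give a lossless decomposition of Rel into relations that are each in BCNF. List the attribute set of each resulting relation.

{Country, Editor, Score}; {Country, PaperID, Score, Topic}; {Editor, VenueID}

Candidate keys of the original relation: {Country, PaperID}, {Editor, PaperID}, {PaperID, VenueID}.
{Country, Editor, PaperID, Score, Topic, VenueID}: {Country, Score} determines {Country, Editor, Score, VenueID} here but is not a superkey — split on Country, Score → Editor, VenueID, giving {Country, Editor, Score, VenueID} and {Country, PaperID, Score, Topic}.
{Country, Editor, Score, VenueID}: {Editor} determines {Editor, VenueID} here but is not a superkey — split on Editor → VenueID, giving {Editor, VenueID} and {Country, Editor, Score}.
{Editor, VenueID} is in BCNF.
{Country, Editor, Score} is in BCNF.
{Country, PaperID, Score, Topic} is in BCNF.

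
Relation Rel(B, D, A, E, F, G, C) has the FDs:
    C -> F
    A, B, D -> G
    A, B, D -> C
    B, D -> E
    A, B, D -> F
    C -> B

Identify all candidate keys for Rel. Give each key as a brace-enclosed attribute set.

No FD produces {A, D}, so they must be in every candidate key.
{A, B, D}⁺ = {A, B, C, D, E, F, G}, which is every attribute, so {A, B, D} is a candidate key.
{A, C, D}⁺ = {A, B, C, D, E, F, G}, which is every attribute, so {A, C, D} is a candidate key.
No proper subset of any of these is a key, and no other minimal superkey exists.

{A, B, D}, {A, C, D}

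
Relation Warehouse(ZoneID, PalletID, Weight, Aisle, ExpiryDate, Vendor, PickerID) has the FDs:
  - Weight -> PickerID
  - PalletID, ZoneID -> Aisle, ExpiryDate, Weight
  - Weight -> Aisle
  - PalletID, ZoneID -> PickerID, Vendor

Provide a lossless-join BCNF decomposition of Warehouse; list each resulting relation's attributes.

{Aisle, PickerID, Weight}; {ExpiryDate, PalletID, Vendor, Weight, ZoneID}

Candidate key of the original relation: {PalletID, ZoneID}.
{Aisle, ExpiryDate, PalletID, PickerID, Vendor, Weight, ZoneID}: {Weight} determines {Aisle, PickerID, Weight} here but is not a superkey — split on Weight -> Aisle, PickerID, giving {Aisle, PickerID, Weight} and {ExpiryDate, PalletID, Vendor, Weight, ZoneID}.
{Aisle, PickerID, Weight} is in BCNF.
{ExpiryDate, PalletID, Vendor, Weight, ZoneID} is in BCNF.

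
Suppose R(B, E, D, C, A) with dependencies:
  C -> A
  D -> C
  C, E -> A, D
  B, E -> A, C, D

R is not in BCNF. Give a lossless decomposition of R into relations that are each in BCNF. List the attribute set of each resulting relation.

{A, C}; {B, D, E}; {C, D}

Candidate key of the original relation: {B, E}.
In {A, B, C, D, E}, {C} is not a superkey ({C}⁺ restricted to this set is {A, C}), so split on C -> A into {A, C} and {B, C, D, E}.
{A, C} is in BCNF.
In {B, C, D, E}, {D} is not a superkey ({D}⁺ restricted to this set is {C, D}), so split on D -> C into {C, D} and {B, D, E}.
{C, D} is in BCNF.
{B, D, E} is in BCNF.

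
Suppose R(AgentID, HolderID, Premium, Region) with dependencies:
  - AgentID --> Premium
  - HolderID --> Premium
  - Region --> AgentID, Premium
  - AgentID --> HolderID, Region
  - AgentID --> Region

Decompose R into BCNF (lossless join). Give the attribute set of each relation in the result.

Candidate keys of the original relation: {AgentID}, {Region}.
Within {AgentID, HolderID, Premium, Region}: {HolderID}⁺ ∩ {AgentID, HolderID, Premium, Region} = {HolderID, Premium}, not the whole set, so HolderID --> Premium violates BCNF; decompose into {HolderID, Premium} and {AgentID, HolderID, Region}.
{HolderID, Premium} has no BCNF violation.
{AgentID, HolderID, Region} has no BCNF violation.

{AgentID, HolderID, Region}; {HolderID, Premium}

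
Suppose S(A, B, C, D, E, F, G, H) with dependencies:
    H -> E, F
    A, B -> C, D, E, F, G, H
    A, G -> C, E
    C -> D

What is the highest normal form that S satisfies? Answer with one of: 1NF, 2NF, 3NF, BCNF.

Candidate key: {A, B}. Prime attributes: {A, B}.
For H -> E, F we have {H}⁺ = {E, F, H}; {H} is not a superkey, so BCNF fails.
H -> E, F has non-prime {E, F} on the right and a non-superkey on the left, so 3NF fails.
No proper subset of a key has a non-prime attribute in its closure, so there is no partial dependency; 2NF holds.

2NF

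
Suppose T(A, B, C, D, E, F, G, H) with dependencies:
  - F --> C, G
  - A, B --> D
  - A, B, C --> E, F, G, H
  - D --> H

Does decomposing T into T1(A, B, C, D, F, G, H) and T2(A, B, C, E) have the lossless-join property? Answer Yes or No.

T1 ∩ T2 = {A, B, C}; its closure under F is {A, B, C, D, E, F, G, H}.
Since T1 ⊆ {A, B, C, D, E, F, G, H}, the intersection is a superkey of T1; the decomposition is lossless.

Yes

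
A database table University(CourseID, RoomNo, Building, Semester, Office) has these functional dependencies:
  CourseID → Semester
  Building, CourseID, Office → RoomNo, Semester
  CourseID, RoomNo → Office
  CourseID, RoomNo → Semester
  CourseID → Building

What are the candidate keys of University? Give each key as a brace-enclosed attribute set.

No FD produces {CourseID}, so it must be in every candidate key.
Closure of {CourseID, Office} is {Building, CourseID, Office, RoomNo, Semester}, the whole schema; {CourseID, Office} is a candidate key.
Closure of {CourseID, RoomNo} is {Building, CourseID, Office, RoomNo, Semester}, the whole schema; {CourseID, RoomNo} is a candidate key.
No proper subset of any of these is a key, and no other minimal superkey exists.

{CourseID, Office}, {CourseID, RoomNo}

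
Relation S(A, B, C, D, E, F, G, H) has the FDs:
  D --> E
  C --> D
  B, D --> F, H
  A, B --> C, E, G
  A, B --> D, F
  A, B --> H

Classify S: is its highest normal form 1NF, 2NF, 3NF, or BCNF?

2NF

Candidate key: {A, B}. Prime attributes: {A, B}.
D --> E: {D}⁺ = {D, E}, which is not all of the attributes, so the left side is not a superkey — BCNF is violated.
D --> E has non-prime {E} on the right and a non-superkey on the left, so 3NF fails.
Checking every proper subset of each key, none determines a non-prime attribute — 2NF is satisfied.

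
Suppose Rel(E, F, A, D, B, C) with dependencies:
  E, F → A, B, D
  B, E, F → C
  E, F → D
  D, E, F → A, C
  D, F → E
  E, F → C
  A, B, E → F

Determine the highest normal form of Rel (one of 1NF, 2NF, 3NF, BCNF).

Candidate keys: {A, B, E}, {D, F}, {E, F}. Prime attributes: {A, B, D, E, F}.
The left-hand side of every FD is a superkey, so BCNF is satisfied.

BCNF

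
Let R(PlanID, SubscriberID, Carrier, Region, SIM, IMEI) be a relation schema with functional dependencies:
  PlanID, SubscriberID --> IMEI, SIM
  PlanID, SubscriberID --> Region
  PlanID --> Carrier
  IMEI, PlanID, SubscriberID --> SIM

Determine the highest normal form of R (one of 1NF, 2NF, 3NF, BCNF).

Candidate key: {PlanID, SubscriberID}. Prime attributes: {PlanID, SubscriberID}.
PlanID --> Carrier: {PlanID}⁺ = {Carrier, PlanID}, which is not all of the attributes, so the left side is not a superkey — BCNF is violated.
Because {Carrier} is non-prime and the left side of PlanID --> Carrier is not a superkey, the relation is not in 3NF.
Since {PlanID} ⊂ {PlanID, SubscriberID} and {PlanID}⁺ ⊇ {Carrier} with {Carrier} non-prime, there is a partial dependency; 2NF fails.

1NF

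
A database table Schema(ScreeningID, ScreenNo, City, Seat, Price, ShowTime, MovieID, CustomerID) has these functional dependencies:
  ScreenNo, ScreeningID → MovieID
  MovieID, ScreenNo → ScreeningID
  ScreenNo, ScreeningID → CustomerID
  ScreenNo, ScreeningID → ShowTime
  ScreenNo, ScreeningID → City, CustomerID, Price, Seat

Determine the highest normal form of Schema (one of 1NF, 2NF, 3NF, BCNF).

BCNF

Candidate keys: {MovieID, ScreenNo}, {ScreenNo, ScreeningID}. Prime attributes: {MovieID, ScreenNo, ScreeningID}.
Every FD has a superkey on the left, so the relation is in BCNF.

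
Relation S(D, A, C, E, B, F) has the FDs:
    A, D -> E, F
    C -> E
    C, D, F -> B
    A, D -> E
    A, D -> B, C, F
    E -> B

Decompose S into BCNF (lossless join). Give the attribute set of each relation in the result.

{A, C, D, F}; {B, E}; {C, E}

Candidate key of the original relation: {A, D}.
In {A, B, C, D, E, F}, {C} is not a superkey ({C}⁺ restricted to this set is {B, C, E}), so split on C -> B, E into {B, C, E} and {A, C, D, F}.
In {B, C, E}, {E} is not a superkey ({E}⁺ restricted to this set is {B, E}), so split on E -> B into {B, E} and {C, E}.
{B, E}: every determinant is a superkey — BCNF.
{C, E}: every determinant is a superkey — BCNF.
{A, C, D, F}: every determinant is a superkey — BCNF.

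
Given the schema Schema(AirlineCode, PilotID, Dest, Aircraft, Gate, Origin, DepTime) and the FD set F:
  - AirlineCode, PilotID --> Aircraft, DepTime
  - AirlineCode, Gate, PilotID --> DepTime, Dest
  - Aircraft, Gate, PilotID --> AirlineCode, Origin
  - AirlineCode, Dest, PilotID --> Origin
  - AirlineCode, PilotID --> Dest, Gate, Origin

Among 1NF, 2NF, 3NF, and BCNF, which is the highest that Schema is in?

BCNF

Candidate keys: {Aircraft, Gate, PilotID}, {AirlineCode, PilotID}. Prime attributes: {Aircraft, AirlineCode, Gate, PilotID}.
Every FD has a superkey on the left, so the relation is in BCNF.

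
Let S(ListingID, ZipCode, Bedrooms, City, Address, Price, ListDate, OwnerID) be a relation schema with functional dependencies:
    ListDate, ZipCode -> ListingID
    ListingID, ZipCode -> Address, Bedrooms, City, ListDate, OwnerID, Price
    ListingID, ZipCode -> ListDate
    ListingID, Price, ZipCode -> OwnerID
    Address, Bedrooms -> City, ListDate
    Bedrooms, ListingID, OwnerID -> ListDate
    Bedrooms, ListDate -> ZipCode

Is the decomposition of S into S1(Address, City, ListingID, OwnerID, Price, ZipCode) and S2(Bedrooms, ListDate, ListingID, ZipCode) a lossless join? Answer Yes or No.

Yes

The shared attributes are {ListingID, ZipCode} and {ListingID, ZipCode}⁺ = {Address, Bedrooms, City, ListDate, ListingID, OwnerID, Price, ZipCode}.
S1 is contained in that closure, so S1 ∩ S2 -> S1 holds and the join is lossless.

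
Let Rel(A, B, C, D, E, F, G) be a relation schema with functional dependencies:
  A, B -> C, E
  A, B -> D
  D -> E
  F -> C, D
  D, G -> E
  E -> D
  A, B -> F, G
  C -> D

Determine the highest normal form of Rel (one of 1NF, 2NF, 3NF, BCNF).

Candidate key: {A, B}. Prime attributes: {A, B}.
For D -> E we have {D}⁺ = {D, E}; {D} is not a superkey, so BCNF fails.
D -> E has non-prime {E} on the right and a non-superkey on the left, so 3NF fails.
Checking every proper subset of each key, none determines a non-prime attribute — 2NF is satisfied.

2NF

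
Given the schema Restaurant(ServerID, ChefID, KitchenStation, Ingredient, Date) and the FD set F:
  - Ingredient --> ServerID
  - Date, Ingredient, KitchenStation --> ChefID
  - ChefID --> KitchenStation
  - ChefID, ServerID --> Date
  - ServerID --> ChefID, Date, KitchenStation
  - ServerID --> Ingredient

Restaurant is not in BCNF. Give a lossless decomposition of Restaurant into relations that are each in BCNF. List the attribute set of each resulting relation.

Candidate keys of the original relation: {Ingredient}, {ServerID}.
{ChefID, Date, Ingredient, KitchenStation, ServerID}: {ChefID} determines {ChefID, KitchenStation} here but is not a superkey — split on ChefID --> KitchenStation, giving {ChefID, KitchenStation} and {ChefID, Date, Ingredient, ServerID}.
{ChefID, KitchenStation} has no BCNF violation.
{ChefID, Date, Ingredient, ServerID} has no BCNF violation.

{ChefID, Date, Ingredient, ServerID}; {ChefID, KitchenStation}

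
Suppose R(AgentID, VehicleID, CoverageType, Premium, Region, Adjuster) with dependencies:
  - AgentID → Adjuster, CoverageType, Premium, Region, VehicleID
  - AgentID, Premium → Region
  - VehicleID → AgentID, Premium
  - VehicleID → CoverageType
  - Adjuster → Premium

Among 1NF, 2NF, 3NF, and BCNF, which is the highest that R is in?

2NF

Candidate keys: {AgentID}, {VehicleID}. Prime attributes: {AgentID, VehicleID}.
For Adjuster → Premium we have {Adjuster}⁺ = {Adjuster, Premium}; {Adjuster} is not a superkey, so BCNF fails.
Adjuster → Premium determines the non-prime attribute {Premium} from a non-superkey — 3NF is violated.
All keys have size 1, which rules out partial dependencies — 2NF is satisfied.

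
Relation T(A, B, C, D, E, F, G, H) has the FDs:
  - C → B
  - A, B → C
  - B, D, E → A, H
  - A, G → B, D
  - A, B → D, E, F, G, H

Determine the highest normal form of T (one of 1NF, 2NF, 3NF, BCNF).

3NF

Candidate keys: {A, B}, {A, C}, {A, G}, {B, D, E}, {C, D, E}. Prime attributes: {A, B, C, D, E, G}.
C → B: {C}⁺ = {B, C}, which is not all of the attributes, so the left side is not a superkey — BCNF is violated.
Its right-hand attributes {B} are all prime, as are those of every other non-superkey FD — the relation is in 3NF.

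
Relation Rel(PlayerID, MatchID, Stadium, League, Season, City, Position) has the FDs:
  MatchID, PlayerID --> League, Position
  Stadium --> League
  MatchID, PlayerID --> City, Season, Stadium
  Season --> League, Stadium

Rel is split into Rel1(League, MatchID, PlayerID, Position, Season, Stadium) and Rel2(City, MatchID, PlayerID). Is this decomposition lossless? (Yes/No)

Yes

Common attributes: {MatchID, PlayerID}; their closure is {City, League, MatchID, PlayerID, Position, Season, Stadium}.
This includes all of Rel1, so the common attributes are a superkey of Rel1 — the join is lossless.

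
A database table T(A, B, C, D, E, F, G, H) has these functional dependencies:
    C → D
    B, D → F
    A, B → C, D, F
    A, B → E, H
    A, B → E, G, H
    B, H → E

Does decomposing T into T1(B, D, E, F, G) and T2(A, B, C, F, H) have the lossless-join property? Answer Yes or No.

Common attributes: {B, F}; their closure is {B, F}.
The closure covers neither T1 nor T2 entirely; the join is not lossless.

No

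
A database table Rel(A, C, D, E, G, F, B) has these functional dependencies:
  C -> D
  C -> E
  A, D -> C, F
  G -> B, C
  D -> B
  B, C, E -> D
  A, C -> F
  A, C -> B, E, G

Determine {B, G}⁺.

{B, C, D, E, G}

Start with {B, G}.
G -> B, C applies; add {C} → now {B, C, G}.
C -> D applies; add {D} → now {B, C, D, G}.
C -> E applies; add {E} → now {B, C, D, E, G}.
No further FD applies.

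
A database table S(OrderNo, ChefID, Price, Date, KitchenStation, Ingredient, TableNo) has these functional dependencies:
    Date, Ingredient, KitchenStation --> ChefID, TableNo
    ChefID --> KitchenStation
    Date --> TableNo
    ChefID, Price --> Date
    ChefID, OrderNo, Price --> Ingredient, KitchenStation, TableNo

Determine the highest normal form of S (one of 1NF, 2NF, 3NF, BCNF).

Candidate keys: {ChefID, OrderNo, Price}, {Date, Ingredient, KitchenStation, OrderNo, Price}. Prime attributes: {ChefID, Date, Ingredient, KitchenStation, OrderNo, Price}.
Date, Ingredient, KitchenStation --> ChefID, TableNo: {Date, Ingredient, KitchenStation}⁺ = {ChefID, Date, Ingredient, KitchenStation, TableNo}, which is not all of the attributes, so the left side is not a superkey — BCNF is violated.
Date, Ingredient, KitchenStation --> ChefID, TableNo has non-prime {TableNo} on the right and a non-superkey on the left, so 3NF fails.
The proper key subset {ChefID, Price} of {ChefID, OrderNo, Price} determines non-prime {TableNo}, so the relation is not even in 2NF.

1NF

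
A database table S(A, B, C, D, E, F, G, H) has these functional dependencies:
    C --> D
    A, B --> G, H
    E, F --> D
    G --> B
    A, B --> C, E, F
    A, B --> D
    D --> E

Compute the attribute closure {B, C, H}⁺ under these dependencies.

{B, C, D, E, H}

Start with {B, C, H}.
C --> D applies; add {D} → now {B, C, D, H}.
D --> E applies; add {E} → now {B, C, D, E, H}.
No further FD applies.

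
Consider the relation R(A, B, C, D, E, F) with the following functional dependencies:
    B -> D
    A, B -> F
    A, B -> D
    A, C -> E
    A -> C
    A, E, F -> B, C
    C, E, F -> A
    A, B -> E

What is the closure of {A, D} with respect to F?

Start with {A, D}.
A -> C applies; add {C} → now {A, C, D}.
A, C -> E applies; add {E} → now {A, C, D, E}.
No further FD applies.

{A, C, D, E}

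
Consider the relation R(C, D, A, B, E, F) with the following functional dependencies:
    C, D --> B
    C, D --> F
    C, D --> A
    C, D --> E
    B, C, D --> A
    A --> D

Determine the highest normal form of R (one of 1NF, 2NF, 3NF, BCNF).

3NF

Candidate keys: {A, C}, {C, D}. Prime attributes: {A, C, D}.
A --> D: {A}⁺ = {A, D}, which is not all of the attributes, so the left side is not a superkey — BCNF is violated.
But every attribute on its right side ({D}) is prime, and the same holds for every other non-superkey FD, so 3NF still holds.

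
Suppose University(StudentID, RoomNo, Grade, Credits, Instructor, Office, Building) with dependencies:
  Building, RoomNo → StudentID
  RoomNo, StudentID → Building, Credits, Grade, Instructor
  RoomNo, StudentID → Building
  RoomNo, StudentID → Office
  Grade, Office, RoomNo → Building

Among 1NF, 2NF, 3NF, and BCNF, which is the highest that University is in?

Candidate keys: {Building, RoomNo}, {Grade, Office, RoomNo}, {RoomNo, StudentID}. Prime attributes: {Building, Grade, Office, RoomNo, StudentID}.
Every FD has a superkey on the left, so the relation is in BCNF.

BCNF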